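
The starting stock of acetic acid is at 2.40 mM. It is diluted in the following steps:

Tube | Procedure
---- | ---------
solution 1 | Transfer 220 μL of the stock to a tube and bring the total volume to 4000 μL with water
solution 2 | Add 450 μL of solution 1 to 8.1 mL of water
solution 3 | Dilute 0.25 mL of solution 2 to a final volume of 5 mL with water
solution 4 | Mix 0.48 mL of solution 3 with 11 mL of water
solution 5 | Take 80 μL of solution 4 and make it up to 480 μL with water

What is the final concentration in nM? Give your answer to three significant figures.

2.42 nM

Step 1: 220 μL brought to 4000 μL → factor 4000/220 = 18.182
Step 2: 450 μL + 8.1 mL = 8550 μL total → factor 8550/450 = 19
Step 3: 0.25 mL brought to 5 mL → factor 5/0.25 = 20
Step 4: 0.48 mL + 11 mL = 11.48 mL total → factor 11.48/0.48 = 23.917
Step 5: 80 μL brought to 480 μL → factor 480/80 = 6
Overall dilution factor = 18.182 × 19 × 20 × 23.917 × 6 = 9.9145 × 10^5
Final = 2.40 mM / 9.9145 × 10^5 = 2.421 × 10^-6 mM = 2.42 nM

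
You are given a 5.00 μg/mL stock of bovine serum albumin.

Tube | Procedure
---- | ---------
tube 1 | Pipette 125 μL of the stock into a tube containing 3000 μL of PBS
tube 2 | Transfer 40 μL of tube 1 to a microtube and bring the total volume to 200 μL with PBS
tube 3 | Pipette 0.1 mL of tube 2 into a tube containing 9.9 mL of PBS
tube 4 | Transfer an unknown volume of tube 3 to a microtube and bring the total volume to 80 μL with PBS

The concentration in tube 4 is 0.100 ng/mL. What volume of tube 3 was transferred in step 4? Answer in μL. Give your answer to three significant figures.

20.0 μL

Step 1: 125 μL + 3000 μL = 3125 μL total → factor 3125/125 = 25
Step 2: 40 μL brought to 200 μL → factor 200/40 = 5
Step 3: 0.1 mL + 9.9 mL = 10 mL total → factor 10/0.1 = 100
Step 4: v brought to 80 μL → factor = 80 μL/v
Product of known-step factors = 12500
Overall factor = 5.00 μg/mL / (0.100 ng/mL) = 50000
Step-4 factor = 50000 / 12500 = 4
v = 80 μL / 4 = 20.0 μL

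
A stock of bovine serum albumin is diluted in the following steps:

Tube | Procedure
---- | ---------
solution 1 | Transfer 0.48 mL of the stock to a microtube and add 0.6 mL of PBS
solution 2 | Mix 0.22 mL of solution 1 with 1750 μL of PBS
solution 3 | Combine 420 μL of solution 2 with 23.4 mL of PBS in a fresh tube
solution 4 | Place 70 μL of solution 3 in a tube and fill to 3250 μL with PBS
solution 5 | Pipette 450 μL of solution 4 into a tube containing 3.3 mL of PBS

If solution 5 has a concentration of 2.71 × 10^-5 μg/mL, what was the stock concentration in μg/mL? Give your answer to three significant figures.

Step 1: 0.48 mL + 0.6 mL = 1.08 mL total → factor 1.08/0.48 = 2.25
Step 2: 0.22 mL + 1750 μL = 1.97 mL total → factor 1.97/0.22 = 8.9545
Step 3: 420 μL + 23.4 mL = 23820 μL total → factor 23820/420 = 56.714
Step 4: 70 μL brought to 3250 μL → factor 3250/70 = 46.429
Step 5: 450 μL + 3.3 mL = 3750 μL total → factor 3750/450 = 8.3333
Overall dilution factor = 2.25 × 8.9545 × 56.714 × 46.429 × 8.3333 = 4.421 × 10^5
Stock = 2.71 × 10^-5 μg/mL × 4.421 × 10^5 = 12.0 μg/mL

12.0 μg/mL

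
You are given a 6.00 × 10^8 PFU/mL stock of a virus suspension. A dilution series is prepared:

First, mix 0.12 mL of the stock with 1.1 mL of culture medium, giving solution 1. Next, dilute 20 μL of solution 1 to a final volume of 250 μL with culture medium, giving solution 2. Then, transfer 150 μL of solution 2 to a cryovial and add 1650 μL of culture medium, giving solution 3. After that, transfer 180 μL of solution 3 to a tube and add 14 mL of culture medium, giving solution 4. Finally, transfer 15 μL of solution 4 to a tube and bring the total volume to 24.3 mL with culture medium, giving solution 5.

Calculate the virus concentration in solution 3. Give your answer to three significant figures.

Step 1: 0.12 mL + 1.1 mL = 1.22 mL total → factor 1.22/0.12 = 10.167
Step 2: 20 μL brought to 250 μL → factor 250/20 = 12.5
Step 3: 150 μL + 1650 μL = 1800 μL total → factor 1800/150 = 12
Dilution factor through solution 3 = 10.167 × 12.5 × 12 = 1525
[solution 3] = 6.00 × 10^8 PFU/mL / 1525 = 3.93 × 10^5 PFU/mL

3.93 × 10^5 PFU/mL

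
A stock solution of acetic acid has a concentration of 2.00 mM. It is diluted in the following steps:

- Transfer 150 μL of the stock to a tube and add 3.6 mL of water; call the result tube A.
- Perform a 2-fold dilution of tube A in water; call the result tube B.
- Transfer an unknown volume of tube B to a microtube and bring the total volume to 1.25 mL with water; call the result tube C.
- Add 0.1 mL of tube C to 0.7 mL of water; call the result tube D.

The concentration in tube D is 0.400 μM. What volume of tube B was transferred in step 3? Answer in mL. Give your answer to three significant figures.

Step 1: 150 μL + 3.6 mL = 3750 μL total → factor 3750/150 = 25
Step 2: 2-fold → factor 2
Step 3: v brought to 1.25 mL → factor = 1.25 mL/v
Step 4: 0.1 mL + 0.7 mL = 0.8 mL total → factor 0.8/0.1 = 8
Product of known-step factors = 400
Overall factor = 2.00 mM / (0.400 μM) = 5000
Step-3 factor = 5000 / 400 = 12.5
v = 1.25 mL / 12.5 = 0.100 mL

0.100 mL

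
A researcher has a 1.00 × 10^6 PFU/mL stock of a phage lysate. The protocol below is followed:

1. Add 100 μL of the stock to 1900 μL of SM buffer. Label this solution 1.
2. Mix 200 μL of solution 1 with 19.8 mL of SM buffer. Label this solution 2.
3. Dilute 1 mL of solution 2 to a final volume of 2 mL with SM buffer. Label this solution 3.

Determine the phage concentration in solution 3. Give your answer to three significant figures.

250 PFU/mL

Step 1: 100 μL + 1900 μL = 2000 μL total → factor 2000/100 = 20
Step 2: 200 μL + 19.8 mL = 20000 μL total → factor 20000/200 = 100
Step 3: 1 mL brought to 2 mL → factor 2/1 = 2
Overall dilution factor = 20 × 100 × 2 = 4000
Final = 1.00 × 10^6 PFU/mL / 4000 = 250 PFU/mL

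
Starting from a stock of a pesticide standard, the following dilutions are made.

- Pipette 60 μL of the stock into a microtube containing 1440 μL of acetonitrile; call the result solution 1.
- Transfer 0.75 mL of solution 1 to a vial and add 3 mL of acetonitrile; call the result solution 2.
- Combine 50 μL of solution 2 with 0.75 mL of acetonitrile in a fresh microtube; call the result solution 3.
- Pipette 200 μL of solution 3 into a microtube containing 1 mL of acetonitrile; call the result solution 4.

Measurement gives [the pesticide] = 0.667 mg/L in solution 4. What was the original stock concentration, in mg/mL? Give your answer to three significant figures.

8.00 mg/mL

Step 1: 60 μL + 1440 μL = 1500 μL total → factor 1500/60 = 25
Step 2: 0.75 mL + 3 mL = 3.75 mL total → factor 3.75/0.75 = 5
Step 3: 50 μL + 0.75 mL = 800 μL total → factor 800/50 = 16
Step 4: 200 μL + 1 mL = 1200 μL total → factor 1200/200 = 6
Overall dilution factor = 25 × 5 × 16 × 6 = 12000
Stock = 0.667 mg/L × 12000 = 8004 mg/L = 8.00 mg/mL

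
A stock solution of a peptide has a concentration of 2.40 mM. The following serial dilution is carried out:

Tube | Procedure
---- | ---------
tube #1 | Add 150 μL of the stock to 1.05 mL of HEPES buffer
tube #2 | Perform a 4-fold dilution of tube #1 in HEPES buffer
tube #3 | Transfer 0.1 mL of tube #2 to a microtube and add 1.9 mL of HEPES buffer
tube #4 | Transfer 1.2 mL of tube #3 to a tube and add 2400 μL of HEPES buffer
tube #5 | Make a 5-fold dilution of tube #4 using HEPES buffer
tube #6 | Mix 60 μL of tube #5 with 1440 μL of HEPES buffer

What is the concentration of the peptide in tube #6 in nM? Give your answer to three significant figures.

Step 1: 150 μL + 1.05 mL = 1200 μL total → factor 1200/150 = 8
Step 2: 4-fold → factor 4
Step 3: 0.1 mL + 1.9 mL = 2 mL total → factor 2/0.1 = 20
Step 4: 1.2 mL + 2400 μL = 3.6 mL total → factor 3.6/1.2 = 3
Step 5: 5-fold → factor 5
Step 6: 60 μL + 1440 μL = 1500 μL total → factor 1500/60 = 25
Overall dilution factor = 8 × 4 × 20 × 3 × 5 × 25 = 2.4 × 10^5
Final = 2.40 mM / 2.4 × 10^5 = 1.000 × 10^-5 mM = 10.0 nM

10.0 nM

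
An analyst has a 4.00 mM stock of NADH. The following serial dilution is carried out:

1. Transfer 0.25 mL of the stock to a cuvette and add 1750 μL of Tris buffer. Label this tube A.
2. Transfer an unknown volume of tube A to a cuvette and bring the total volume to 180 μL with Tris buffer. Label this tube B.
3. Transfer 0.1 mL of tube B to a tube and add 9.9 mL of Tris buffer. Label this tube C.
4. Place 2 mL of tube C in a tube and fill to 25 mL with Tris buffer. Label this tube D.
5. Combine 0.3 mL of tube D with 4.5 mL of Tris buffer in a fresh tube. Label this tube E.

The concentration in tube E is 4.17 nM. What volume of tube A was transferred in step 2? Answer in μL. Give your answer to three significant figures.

Step 1: 0.25 mL + 1750 μL = 2 mL total → factor 2/0.25 = 8
Step 2: v brought to 180 μL → factor = 180 μL/v
Step 3: 0.1 mL + 9.9 mL = 10 mL total → factor 10/0.1 = 100
Step 4: 2 mL brought to 25 mL → factor 25/2 = 12.5
Step 5: 0.3 mL + 4.5 mL = 4.8 mL total → factor 4.8/0.3 = 16
Product of known-step factors = 1.6 × 10^5
Overall factor = 4.00 mM / (4.17 nM) = 9.5923 × 10^5
Step-2 factor = 9.5923 × 10^5 / 1.6 × 10^5 = 5.9952
v = 180 μL / 5.9952 = 30.0 μL

30.0 μL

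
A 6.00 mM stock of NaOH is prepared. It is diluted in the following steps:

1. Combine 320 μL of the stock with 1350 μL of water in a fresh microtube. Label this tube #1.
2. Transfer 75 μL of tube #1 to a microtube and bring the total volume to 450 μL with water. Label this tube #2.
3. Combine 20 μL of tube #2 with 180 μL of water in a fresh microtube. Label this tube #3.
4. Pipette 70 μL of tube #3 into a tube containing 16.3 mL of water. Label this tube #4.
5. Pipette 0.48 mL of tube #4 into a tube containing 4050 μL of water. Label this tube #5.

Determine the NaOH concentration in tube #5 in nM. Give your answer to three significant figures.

Step 1: 320 μL + 1350 μL = 1670 μL total → factor 1670/320 = 5.2188
Step 2: 75 μL brought to 450 μL → factor 450/75 = 6
Step 3: 20 μL + 180 μL = 200 μL total → factor 200/20 = 10
Step 4: 70 μL + 16.3 mL = 16370 μL total → factor 16370/70 = 233.86
Step 5: 0.48 mL + 4050 μL = 4.53 mL total → factor 4.53/0.48 = 9.4375
Overall dilution factor = 5.2188 × 6 × 10 × 233.86 × 9.4375 = 6.9108 × 10^5
Final = 6.00 mM / 6.9108 × 10^5 = 8.682 × 10^-6 mM = 8.68 nM

8.68 nM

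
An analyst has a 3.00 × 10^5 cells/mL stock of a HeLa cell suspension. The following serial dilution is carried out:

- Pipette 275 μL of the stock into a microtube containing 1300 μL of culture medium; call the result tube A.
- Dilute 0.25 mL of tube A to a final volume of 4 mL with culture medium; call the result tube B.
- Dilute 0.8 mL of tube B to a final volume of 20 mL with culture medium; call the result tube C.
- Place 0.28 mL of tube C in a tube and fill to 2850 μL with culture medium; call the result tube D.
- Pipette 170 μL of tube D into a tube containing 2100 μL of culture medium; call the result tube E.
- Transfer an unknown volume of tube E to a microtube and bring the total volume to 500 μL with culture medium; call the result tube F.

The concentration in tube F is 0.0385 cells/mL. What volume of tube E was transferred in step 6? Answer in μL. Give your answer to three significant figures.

Step 1: 275 μL + 1300 μL = 1575 μL total → factor 1575/275 = 5.7273
Step 2: 0.25 mL brought to 4 mL → factor 4/0.25 = 16
Step 3: 0.8 mL brought to 20 mL → factor 20/0.8 = 25
Step 4: 0.28 mL brought to 2850 μL → factor 2.85/0.28 = 10.179
Step 5: 170 μL + 2100 μL = 2270 μL total → factor 2270/170 = 13.353
Step 6: v brought to 500 μL → factor = 500 μL/v
Product of known-step factors = 3.1137 × 10^5
Overall factor = 3.00 × 10^5 cells/mL / (0.0385 cells/mL) = 7.7922 × 10^6
Step-6 factor = 7.7922 × 10^6 / 3.1137 × 10^5 = 25.026
v = 500 μL / 25.026 = 20.0 μL

20.0 μL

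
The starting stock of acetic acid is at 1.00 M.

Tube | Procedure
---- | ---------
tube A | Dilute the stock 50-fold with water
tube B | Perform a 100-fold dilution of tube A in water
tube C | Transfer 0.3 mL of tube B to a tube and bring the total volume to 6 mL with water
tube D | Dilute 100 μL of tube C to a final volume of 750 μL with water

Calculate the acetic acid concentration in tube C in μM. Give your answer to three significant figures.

10.0 μM

Step 1: 50-fold → factor 50
Step 2: 100-fold → factor 100
Step 3: 0.3 mL brought to 6 mL → factor 6/0.3 = 20
Dilution factor through tube C = 50 × 100 × 20 = 1 × 10^5
[tube C] = 1.00 M / 1 × 10^5 = 1.000 × 10^-5 M = 10.0 μM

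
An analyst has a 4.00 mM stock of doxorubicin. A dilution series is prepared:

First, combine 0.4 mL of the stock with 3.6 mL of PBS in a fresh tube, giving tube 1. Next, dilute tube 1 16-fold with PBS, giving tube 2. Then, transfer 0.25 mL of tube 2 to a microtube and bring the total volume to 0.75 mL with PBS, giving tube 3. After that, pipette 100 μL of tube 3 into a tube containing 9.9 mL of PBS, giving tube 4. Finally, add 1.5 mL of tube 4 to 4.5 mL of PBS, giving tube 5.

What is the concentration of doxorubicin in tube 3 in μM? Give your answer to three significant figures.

8.33 μM

Step 1: 0.4 mL + 3.6 mL = 4 mL total → factor 4/0.4 = 10
Step 2: 16-fold → factor 16
Step 3: 0.25 mL brought to 0.75 mL → factor 0.75/0.25 = 3
Dilution factor through tube 3 = 10 × 16 × 3 = 480
[tube 3] = 4.00 mM / 480 = 0.008333 mM = 8.33 μM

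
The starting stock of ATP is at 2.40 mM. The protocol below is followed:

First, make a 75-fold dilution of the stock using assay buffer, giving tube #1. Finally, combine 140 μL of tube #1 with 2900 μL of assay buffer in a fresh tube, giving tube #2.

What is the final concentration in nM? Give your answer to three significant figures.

Step 1: 75-fold → factor 75
Step 2: 140 μL + 2900 μL = 3040 μL total → factor 3040/140 = 21.714
Overall dilution factor = 75 × 21.714 = 1628.6
Final = 2.40 mM / 1628.6 = 0.001474 mM = 1.47 × 10^3 nM

1.47 × 10^3 nM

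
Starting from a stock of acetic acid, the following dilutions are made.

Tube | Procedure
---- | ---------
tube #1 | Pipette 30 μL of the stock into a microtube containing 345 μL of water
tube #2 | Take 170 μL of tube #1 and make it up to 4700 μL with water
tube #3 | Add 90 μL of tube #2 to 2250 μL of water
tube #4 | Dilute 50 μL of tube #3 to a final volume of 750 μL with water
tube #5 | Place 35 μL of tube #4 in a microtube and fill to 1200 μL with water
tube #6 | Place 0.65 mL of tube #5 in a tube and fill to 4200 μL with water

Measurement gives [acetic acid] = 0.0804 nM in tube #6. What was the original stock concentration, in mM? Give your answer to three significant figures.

2.40 mM

Step 1: 30 μL + 345 μL = 375 μL total → factor 375/30 = 12.5
Step 2: 170 μL brought to 4700 μL → factor 4700/170 = 27.647
Step 3: 90 μL + 2250 μL = 2340 μL total → factor 2340/90 = 26
Step 4: 50 μL brought to 750 μL → factor 750/50 = 15
Step 5: 35 μL brought to 1200 μL → factor 1200/35 = 34.286
Step 6: 0.65 mL brought to 4200 μL → factor 4.2/0.65 = 6.4615
Overall dilution factor = 12.5 × 27.647 × 26 × 15 × 34.286 × 6.4615 = 2.9859 × 10^7
Stock = 0.0804 nM × 2.9859 × 10^7 = 2.401 × 10^6 nM = 2.40 mM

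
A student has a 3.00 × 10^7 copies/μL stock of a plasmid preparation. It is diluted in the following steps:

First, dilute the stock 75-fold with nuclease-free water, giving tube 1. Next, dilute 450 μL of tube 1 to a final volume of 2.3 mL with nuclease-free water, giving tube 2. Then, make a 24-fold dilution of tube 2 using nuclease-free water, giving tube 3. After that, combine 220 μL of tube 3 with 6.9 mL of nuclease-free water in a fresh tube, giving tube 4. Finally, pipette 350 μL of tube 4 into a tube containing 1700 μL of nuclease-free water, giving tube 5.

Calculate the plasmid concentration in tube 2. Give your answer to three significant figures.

7.83 × 10^4 copies/μL

Step 1: 75-fold → factor 75
Step 2: 450 μL brought to 2.3 mL → factor 2300/450 = 5.1111
Dilution factor through tube 2 = 75 × 5.1111 = 383.33
[tube 2] = 3.00 × 10^7 copies/μL / 383.33 = 7.83 × 10^4 copies/μL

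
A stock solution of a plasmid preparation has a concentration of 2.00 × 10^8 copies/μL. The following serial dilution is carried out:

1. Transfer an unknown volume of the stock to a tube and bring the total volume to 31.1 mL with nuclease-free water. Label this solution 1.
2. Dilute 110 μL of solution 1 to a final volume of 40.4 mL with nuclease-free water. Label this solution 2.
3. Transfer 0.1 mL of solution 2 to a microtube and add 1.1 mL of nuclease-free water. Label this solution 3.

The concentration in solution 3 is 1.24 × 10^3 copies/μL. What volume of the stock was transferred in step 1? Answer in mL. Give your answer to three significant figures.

Step 1: v brought to 31.1 mL → factor = 31.1 mL/v
Step 2: 110 μL brought to 40.4 mL → factor 40400/110 = 367.27
Step 3: 0.1 mL + 1.1 mL = 1.2 mL total → factor 1.2/0.1 = 12
Product of known-step factors = 4407.3
Overall factor = 2.00 × 10^8 copies/μL / (1.24 × 10^3 copies/μL) = 1.6129 × 10^5
Step-1 factor = 1.6129 × 10^5 / 4407.3 = 36.596
v = 31.1 mL / 36.596 = 0.850 mL

0.850 mL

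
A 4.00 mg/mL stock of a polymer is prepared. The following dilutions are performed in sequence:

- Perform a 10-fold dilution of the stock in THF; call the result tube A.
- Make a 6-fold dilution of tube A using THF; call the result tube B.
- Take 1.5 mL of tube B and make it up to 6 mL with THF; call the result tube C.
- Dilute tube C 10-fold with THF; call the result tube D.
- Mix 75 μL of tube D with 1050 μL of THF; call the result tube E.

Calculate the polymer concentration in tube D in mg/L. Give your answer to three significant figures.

Step 1: 10-fold → factor 10
Step 2: 6-fold → factor 6
Step 3: 1.5 mL brought to 6 mL → factor 6/1.5 = 4
Step 4: 10-fold → factor 10
Dilution factor through tube D = 10 × 6 × 4 × 10 = 2400
[tube D] = 4.00 mg/mL / 2400 = 0.001667 mg/mL = 1.67 mg/L

1.67 mg/L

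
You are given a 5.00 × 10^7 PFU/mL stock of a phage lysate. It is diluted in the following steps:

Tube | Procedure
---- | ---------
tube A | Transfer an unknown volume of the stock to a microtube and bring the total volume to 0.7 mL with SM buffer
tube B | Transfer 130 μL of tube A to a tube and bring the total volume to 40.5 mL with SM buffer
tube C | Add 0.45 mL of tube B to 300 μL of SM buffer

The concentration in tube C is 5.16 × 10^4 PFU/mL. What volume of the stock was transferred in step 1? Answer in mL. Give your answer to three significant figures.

Step 1: v brought to 0.7 mL → factor = 0.7 mL/v
Step 2: 130 μL brought to 40.5 mL → factor 40500/130 = 311.54
Step 3: 0.45 mL + 300 μL = 0.75 mL total → factor 0.75/0.45 = 1.6667
Product of known-step factors = 519.23
Overall factor = 5.00 × 10^7 PFU/mL / (5.16 × 10^4 PFU/mL) = 968.99
Step-1 factor = 968.99 / 519.23 = 1.8662
v = 0.7 mL / 1.8662 = 0.375 mL

0.375 mL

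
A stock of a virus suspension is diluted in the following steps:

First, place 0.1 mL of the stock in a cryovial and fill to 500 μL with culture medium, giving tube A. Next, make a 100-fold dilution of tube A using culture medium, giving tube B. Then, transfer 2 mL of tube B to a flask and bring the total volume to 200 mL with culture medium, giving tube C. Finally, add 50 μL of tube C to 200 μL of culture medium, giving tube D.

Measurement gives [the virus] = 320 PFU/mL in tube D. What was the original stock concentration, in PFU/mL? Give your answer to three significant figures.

8.00 × 10^7 PFU/mL

Step 1: 0.1 mL brought to 500 μL → factor 0.5/0.1 = 5
Step 2: 100-fold → factor 100
Step 3: 2 mL brought to 200 mL → factor 200/2 = 100
Step 4: 50 μL + 200 μL = 250 μL total → factor 250/50 = 5
Overall dilution factor = 5 × 100 × 100 × 5 = 2.5 × 10^5
Stock = 320 PFU/mL × 2.5 × 10^5 = 8.00 × 10^7 PFU/mL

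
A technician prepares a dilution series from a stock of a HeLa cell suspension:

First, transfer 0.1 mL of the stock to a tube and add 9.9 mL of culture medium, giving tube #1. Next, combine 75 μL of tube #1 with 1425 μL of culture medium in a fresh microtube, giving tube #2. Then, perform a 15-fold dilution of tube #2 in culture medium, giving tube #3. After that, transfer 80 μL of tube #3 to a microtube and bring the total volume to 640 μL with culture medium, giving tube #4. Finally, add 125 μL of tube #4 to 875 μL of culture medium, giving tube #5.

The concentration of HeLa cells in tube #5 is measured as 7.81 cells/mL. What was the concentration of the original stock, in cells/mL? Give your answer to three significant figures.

1.50 × 10^7 cells/mL

Step 1: 0.1 mL + 9.9 mL = 10 mL total → factor 10/0.1 = 100
Step 2: 75 μL + 1425 μL = 1500 μL total → factor 1500/75 = 20
Step 3: 15-fold → factor 15
Step 4: 80 μL brought to 640 μL → factor 640/80 = 8
Step 5: 125 μL + 875 μL = 1000 μL total → factor 1000/125 = 8
Overall dilution factor = 100 × 20 × 15 × 8 × 8 = 1.92 × 10^6
Stock = 7.81 cells/mL × 1.92 × 10^6 = 1.50 × 10^7 cells/mL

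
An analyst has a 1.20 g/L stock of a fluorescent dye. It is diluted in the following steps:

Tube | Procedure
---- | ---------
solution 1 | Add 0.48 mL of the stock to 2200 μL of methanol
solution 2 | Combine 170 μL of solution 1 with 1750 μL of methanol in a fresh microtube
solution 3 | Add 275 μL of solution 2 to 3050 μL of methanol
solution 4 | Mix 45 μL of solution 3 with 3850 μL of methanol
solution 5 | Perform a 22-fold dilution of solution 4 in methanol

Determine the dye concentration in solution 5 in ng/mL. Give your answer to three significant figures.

Step 1: 0.48 mL + 2200 μL = 2.68 mL total → factor 2.68/0.48 = 5.5833
Step 2: 170 μL + 1750 μL = 1920 μL total → factor 1920/170 = 11.294
Step 3: 275 μL + 3050 μL = 3325 μL total → factor 3325/275 = 12.091
Step 4: 45 μL + 3850 μL = 3895 μL total → factor 3895/45 = 86.556
Step 5: 22-fold → factor 22
Overall dilution factor = 5.5833 × 11.294 × 12.091 × 86.556 × 22 = 1.4519 × 10^6
Final = 1.20 g/L / 1.4519 × 10^6 = 8.265 × 10^-7 g/L = 0.827 ng/mL

0.827 ng/mL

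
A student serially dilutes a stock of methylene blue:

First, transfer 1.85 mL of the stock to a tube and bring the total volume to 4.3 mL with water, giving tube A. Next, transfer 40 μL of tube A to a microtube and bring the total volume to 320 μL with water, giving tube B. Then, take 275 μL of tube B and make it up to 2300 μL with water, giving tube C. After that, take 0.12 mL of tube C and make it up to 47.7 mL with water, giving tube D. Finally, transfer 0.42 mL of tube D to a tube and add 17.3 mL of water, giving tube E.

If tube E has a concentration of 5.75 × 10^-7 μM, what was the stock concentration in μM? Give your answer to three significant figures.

Step 1: 1.85 mL brought to 4.3 mL → factor 4.3/1.85 = 2.3243
Step 2: 40 μL brought to 320 μL → factor 320/40 = 8
Step 3: 275 μL brought to 2300 μL → factor 2300/275 = 8.3636
Step 4: 0.12 mL brought to 47.7 mL → factor 47.7/0.12 = 397.5
Step 5: 0.42 mL + 17.3 mL = 17.72 mL total → factor 17.72/0.42 = 42.19
Overall dilution factor = 2.3243 × 8 × 8.3636 × 397.5 × 42.19 = 2.6082 × 10^6
Stock = 5.75 × 10^-7 μM × 2.6082 × 10^6 = 1.50 μM

1.50 μM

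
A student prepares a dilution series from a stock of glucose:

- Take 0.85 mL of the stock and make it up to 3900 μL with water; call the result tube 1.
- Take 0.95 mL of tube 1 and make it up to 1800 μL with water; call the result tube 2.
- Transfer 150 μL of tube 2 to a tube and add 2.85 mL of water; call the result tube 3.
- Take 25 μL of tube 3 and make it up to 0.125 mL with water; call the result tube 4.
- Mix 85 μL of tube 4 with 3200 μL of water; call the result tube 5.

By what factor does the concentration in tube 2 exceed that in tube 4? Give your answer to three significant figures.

Step 1: 0.85 mL brought to 3900 μL → factor 3.9/0.85 = 4.5882
Step 2: 0.95 mL brought to 1800 μL → factor 1.8/0.95 = 1.8947
Step 3: 150 μL + 2.85 mL = 3000 μL total → factor 3000/150 = 20
Step 4: 25 μL brought to 0.125 mL → factor 125/25 = 5
Dilution factor to tube 2 = 8.6935; to tube 4 = 869.35
[tube 2]/[tube 4] = (factor to tube 4)/(factor to tube 2) = 869.35/8.6935 = 100

100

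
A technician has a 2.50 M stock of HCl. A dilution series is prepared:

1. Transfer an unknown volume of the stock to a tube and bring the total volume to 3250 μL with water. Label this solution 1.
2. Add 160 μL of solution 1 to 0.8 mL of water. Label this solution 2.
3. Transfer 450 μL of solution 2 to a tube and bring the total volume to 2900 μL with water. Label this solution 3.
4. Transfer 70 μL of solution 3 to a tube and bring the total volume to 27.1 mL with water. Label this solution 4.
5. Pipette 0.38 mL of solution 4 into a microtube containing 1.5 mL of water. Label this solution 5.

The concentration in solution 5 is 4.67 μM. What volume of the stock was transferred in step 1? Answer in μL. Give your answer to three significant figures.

450 μL

Step 1: v brought to 3250 μL → factor = 3250 μL/v
Step 2: 160 μL + 0.8 mL = 960 μL total → factor 960/160 = 6
Step 3: 450 μL brought to 2900 μL → factor 2900/450 = 6.4444
Step 4: 70 μL brought to 27.1 mL → factor 27100/70 = 387.14
Step 5: 0.38 mL + 1.5 mL = 1.88 mL total → factor 1.88/0.38 = 4.9474
Product of known-step factors = 74060
Overall factor = 2.50 M / (4.67 μM) = 5.3533 × 10^5
Step-1 factor = 5.3533 × 10^5 / 74060 = 7.2284
v = 3250 μL / 7.2284 = 450 μL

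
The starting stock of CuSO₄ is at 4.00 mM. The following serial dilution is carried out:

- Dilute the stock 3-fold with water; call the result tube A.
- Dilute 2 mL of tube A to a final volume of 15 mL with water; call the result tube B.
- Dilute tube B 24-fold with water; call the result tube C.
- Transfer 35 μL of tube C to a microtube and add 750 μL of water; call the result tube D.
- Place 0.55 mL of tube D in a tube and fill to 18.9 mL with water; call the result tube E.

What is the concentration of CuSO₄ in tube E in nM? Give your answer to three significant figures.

9.61 nM

Step 1: 3-fold → factor 3
Step 2: 2 mL brought to 15 mL → factor 15/2 = 7.5
Step 3: 24-fold → factor 24
Step 4: 35 μL + 750 μL = 785 μL total → factor 785/35 = 22.429
Step 5: 0.55 mL brought to 18.9 mL → factor 18.9/0.55 = 34.364
Overall dilution factor = 3 × 7.5 × 24 × 22.429 × 34.364 = 4.1619 × 10^5
Final = 4.00 mM / 4.1619 × 10^5 = 9.611 × 10^-6 mM = 9.61 nM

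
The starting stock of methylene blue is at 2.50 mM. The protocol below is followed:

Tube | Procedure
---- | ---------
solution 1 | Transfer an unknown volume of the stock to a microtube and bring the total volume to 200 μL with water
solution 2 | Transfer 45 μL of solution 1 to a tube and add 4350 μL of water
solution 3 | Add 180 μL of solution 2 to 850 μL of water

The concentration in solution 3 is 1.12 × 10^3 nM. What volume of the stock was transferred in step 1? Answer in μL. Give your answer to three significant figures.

50.1 μL

Step 1: v brought to 200 μL → factor = 200 μL/v
Step 2: 45 μL + 4350 μL = 4395 μL total → factor 4395/45 = 97.667
Step 3: 180 μL + 850 μL = 1030 μL total → factor 1030/180 = 5.7222
Product of known-step factors = 558.87
Overall factor = 2.50 mM / (1.12 × 10^3 nM) = 2232.1
Step-1 factor = 2232.1 / 558.87 = 3.994
v = 200 μL / 3.994 = 50.1 μL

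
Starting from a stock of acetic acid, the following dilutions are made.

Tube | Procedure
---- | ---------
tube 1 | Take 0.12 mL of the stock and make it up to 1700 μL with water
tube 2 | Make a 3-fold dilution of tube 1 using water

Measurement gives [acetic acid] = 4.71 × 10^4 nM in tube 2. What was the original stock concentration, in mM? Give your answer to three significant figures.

Step 1: 0.12 mL brought to 1700 μL → factor 1.7/0.12 = 14.167
Step 2: 3-fold → factor 3
Overall dilution factor = 14.167 × 3 = 42.5
Stock = 4.71 × 10^4 nM × 42.5 = 2.002 × 10^6 nM = 2.00 mM

2.00 mM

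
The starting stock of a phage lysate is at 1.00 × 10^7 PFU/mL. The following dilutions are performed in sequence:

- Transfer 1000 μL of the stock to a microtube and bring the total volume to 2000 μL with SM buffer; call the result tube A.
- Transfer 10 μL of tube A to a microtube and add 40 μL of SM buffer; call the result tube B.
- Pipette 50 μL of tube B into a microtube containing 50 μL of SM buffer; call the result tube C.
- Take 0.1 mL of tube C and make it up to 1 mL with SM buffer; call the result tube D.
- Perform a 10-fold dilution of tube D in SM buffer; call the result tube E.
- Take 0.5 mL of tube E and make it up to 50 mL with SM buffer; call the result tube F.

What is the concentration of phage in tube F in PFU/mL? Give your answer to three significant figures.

Step 1: 1000 μL brought to 2000 μL → factor 2000/1000 = 2
Step 2: 10 μL + 40 μL = 50 μL total → factor 50/10 = 5
Step 3: 50 μL + 50 μL = 100 μL total → factor 100/50 = 2
Step 4: 0.1 mL brought to 1 mL → factor 1/0.1 = 10
Step 5: 10-fold → factor 10
Step 6: 0.5 mL brought to 50 mL → factor 50/0.5 = 100
Overall dilution factor = 2 × 5 × 2 × 10 × 10 × 100 = 2 × 10^5
Final = 1.00 × 10^7 PFU/mL / 2 × 10^5 = 50.0 PFU/mL

50.0 PFU/mL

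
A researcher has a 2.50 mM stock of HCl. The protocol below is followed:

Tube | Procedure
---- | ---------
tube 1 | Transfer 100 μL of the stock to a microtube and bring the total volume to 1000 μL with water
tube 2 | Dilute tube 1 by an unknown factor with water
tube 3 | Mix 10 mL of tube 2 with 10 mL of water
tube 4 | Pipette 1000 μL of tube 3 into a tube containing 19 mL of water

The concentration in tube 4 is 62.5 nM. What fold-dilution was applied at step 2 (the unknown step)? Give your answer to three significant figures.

100-fold

Step 1: 100 μL brought to 1000 μL → factor 1000/100 = 10
Step 2: unknown factor x
Step 3: 10 mL + 10 mL = 20 mL total → factor 20/10 = 2
Step 4: 1000 μL + 19 mL = 20000 μL total → factor 20000/1000 = 20
Product of known-step factors = 400
Overall factor = 2.50 mM / (62.5 nM) = 40000
x = 40000 / 400 = 100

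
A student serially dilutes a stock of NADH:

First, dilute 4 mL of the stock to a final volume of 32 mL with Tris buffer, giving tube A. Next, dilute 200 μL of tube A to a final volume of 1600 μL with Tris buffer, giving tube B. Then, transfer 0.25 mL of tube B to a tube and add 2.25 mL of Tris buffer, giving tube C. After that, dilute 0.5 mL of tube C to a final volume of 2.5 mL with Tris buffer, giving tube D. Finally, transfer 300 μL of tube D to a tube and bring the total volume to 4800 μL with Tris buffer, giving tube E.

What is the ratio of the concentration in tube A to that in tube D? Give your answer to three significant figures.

400

Step 1: 4 mL brought to 32 mL → factor 32/4 = 8
Step 2: 200 μL brought to 1600 μL → factor 1600/200 = 8
Step 3: 0.25 mL + 2.25 mL = 2.5 mL total → factor 2.5/0.25 = 10
Step 4: 0.5 mL brought to 2.5 mL → factor 2.5/0.5 = 5
Dilution factor to tube A = 8; to tube D = 3200
[tube A]/[tube D] = (factor to tube D)/(factor to tube A) = 3200/8 = 400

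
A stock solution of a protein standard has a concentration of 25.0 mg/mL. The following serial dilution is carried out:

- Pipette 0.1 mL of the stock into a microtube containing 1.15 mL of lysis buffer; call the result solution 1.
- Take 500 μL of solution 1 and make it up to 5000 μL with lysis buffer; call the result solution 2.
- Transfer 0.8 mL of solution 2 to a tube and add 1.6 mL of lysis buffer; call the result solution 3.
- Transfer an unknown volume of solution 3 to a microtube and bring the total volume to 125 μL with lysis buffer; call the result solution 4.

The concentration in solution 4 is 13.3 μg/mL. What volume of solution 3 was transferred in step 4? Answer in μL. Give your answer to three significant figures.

24.9 μL

Step 1: 0.1 mL + 1.15 mL = 1.25 mL total → factor 1.25/0.1 = 12.5
Step 2: 500 μL brought to 5000 μL → factor 5000/500 = 10
Step 3: 0.8 mL + 1.6 mL = 2.4 mL total → factor 2.4/0.8 = 3
Step 4: v brought to 125 μL → factor = 125 μL/v
Product of known-step factors = 375
Overall factor = 25.0 mg/mL / (13.3 μg/mL) = 1879.7
Step-4 factor = 1879.7 / 375 = 5.0125
v = 125 μL / 5.0125 = 24.9 μL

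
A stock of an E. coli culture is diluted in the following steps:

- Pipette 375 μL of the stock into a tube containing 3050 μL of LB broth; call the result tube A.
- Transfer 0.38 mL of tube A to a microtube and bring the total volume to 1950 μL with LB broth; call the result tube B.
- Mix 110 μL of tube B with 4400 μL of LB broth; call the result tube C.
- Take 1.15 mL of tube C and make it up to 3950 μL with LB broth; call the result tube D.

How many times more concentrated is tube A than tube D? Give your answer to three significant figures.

723

Step 1: 375 μL + 3050 μL = 3425 μL total → factor 3425/375 = 9.1333
Step 2: 0.38 mL brought to 1950 μL → factor 1.95/0.38 = 5.1316
Step 3: 110 μL + 4400 μL = 4510 μL total → factor 4510/110 = 41
Step 4: 1.15 mL brought to 3950 μL → factor 3.95/1.15 = 3.4348
Dilution factor to tube A = 9.1333; to tube D = 6600.3
[tube A]/[tube D] = (factor to tube D)/(factor to tube A) = 6600.3/9.1333 = 723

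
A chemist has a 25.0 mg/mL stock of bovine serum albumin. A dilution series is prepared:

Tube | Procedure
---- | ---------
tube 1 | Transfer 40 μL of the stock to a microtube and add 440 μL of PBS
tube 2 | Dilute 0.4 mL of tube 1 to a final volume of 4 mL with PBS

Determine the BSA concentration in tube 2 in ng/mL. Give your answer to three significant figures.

Step 1: 40 μL + 440 μL = 480 μL total → factor 480/40 = 12
Step 2: 0.4 mL brought to 4 mL → factor 4/0.4 = 10
Overall dilution factor = 12 × 10 = 120
Final = 25.0 mg/mL / 120 = 0.2083 mg/mL = 2.08 × 10^5 ng/mL

2.08 × 10^5 ng/mL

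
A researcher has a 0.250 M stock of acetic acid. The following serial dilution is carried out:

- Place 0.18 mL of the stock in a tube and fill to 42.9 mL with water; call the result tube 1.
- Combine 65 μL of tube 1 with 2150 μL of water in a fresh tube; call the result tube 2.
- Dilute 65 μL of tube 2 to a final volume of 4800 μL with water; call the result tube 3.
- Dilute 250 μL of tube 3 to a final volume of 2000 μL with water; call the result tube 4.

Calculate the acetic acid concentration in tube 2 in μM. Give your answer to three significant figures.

Step 1: 0.18 mL brought to 42.9 mL → factor 42.9/0.18 = 238.33
Step 2: 65 μL + 2150 μL = 2215 μL total → factor 2215/65 = 34.077
Dilution factor through tube 2 = 238.33 × 34.077 = 8121.7
[tube 2] = 0.250 M / 8121.7 = 3.078 × 10^-5 M = 30.8 μM

30.8 μM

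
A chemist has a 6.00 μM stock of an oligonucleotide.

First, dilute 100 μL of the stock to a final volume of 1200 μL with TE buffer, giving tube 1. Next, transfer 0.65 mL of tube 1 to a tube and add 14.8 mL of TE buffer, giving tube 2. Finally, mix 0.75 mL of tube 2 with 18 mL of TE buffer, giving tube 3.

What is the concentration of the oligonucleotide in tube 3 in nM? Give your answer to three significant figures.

Step 1: 100 μL brought to 1200 μL → factor 1200/100 = 12
Step 2: 0.65 mL + 14.8 mL = 15.45 mL total → factor 15.45/0.65 = 23.769
Step 3: 0.75 mL + 18 mL = 18.75 mL total → factor 18.75/0.75 = 25
Overall dilution factor = 12 × 23.769 × 25 = 7130.8
Final = 6.00 μM / 7130.8 = 0.0008414 μM = 0.841 nM

0.841 nM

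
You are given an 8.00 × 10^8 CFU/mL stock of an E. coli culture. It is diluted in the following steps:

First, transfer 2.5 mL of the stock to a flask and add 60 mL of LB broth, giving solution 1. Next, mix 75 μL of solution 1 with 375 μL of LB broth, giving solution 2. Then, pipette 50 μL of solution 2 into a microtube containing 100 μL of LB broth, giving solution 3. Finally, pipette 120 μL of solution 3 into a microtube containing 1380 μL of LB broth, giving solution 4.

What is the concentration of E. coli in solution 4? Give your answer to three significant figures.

Step 1: 2.5 mL + 60 mL = 62.5 mL total → factor 62.5/2.5 = 25
Step 2: 75 μL + 375 μL = 450 μL total → factor 450/75 = 6
Step 3: 50 μL + 100 μL = 150 μL total → factor 150/50 = 3
Step 4: 120 μL + 1380 μL = 1500 μL total → factor 1500/120 = 12.5
Overall dilution factor = 25 × 6 × 3 × 12.5 = 5625
Final = 8.00 × 10^8 CFU/mL / 5625 = 1.42 × 10^5 CFU/mL

1.42 × 10^5 CFU/mL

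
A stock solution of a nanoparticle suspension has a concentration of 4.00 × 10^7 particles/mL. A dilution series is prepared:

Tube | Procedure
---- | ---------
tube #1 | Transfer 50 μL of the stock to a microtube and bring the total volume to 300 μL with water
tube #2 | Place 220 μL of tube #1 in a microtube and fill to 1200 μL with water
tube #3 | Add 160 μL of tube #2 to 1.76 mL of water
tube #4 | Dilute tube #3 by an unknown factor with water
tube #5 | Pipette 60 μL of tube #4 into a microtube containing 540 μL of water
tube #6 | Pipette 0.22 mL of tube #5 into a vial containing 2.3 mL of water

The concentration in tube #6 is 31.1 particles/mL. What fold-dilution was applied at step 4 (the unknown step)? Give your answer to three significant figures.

Step 1: 50 μL brought to 300 μL → factor 300/50 = 6
Step 2: 220 μL brought to 1200 μL → factor 1200/220 = 5.4545
Step 3: 160 μL + 1.76 mL = 1920 μL total → factor 1920/160 = 12
Step 4: unknown factor x
Step 5: 60 μL + 540 μL = 600 μL total → factor 600/60 = 10
Step 6: 0.22 mL + 2.3 mL = 2.52 mL total → factor 2.52/0.22 = 11.455
Product of known-step factors = 44985
Overall factor = 4.00 × 10^7 particles/mL / (31.1 particles/mL) = 1.2862 × 10^6
x = 1.2862 × 10^6 / 44985 = 28.6

28.6-fold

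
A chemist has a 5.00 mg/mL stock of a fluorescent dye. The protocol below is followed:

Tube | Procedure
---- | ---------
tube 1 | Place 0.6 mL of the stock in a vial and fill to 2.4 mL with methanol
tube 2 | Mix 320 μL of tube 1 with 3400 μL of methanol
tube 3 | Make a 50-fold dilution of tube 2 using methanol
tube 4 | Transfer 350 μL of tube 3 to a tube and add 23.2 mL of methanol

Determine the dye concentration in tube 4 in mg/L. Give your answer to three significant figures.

0.0320 mg/L

Step 1: 0.6 mL brought to 2.4 mL → factor 2.4/0.6 = 4
Step 2: 320 μL + 3400 μL = 3720 μL total → factor 3720/320 = 11.625
Step 3: 50-fold → factor 50
Step 4: 350 μL + 23.2 mL = 23550 μL total → factor 23550/350 = 67.286
Overall dilution factor = 4 × 11.625 × 50 × 67.286 = 1.5644 × 10^5
Final = 5.00 mg/mL / 1.5644 × 10^5 = 3.196 × 10^-5 mg/mL = 0.0320 mg/L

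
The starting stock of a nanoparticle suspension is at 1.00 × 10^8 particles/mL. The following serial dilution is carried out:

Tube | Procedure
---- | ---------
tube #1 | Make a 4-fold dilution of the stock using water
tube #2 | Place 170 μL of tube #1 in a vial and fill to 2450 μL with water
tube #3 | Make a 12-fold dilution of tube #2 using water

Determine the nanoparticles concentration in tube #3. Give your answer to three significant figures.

Step 1: 4-fold → factor 4
Step 2: 170 μL brought to 2450 μL → factor 2450/170 = 14.412
Step 3: 12-fold → factor 12
Overall dilution factor = 4 × 14.412 × 12 = 691.76
Final = 1.00 × 10^8 particles/mL / 691.76 = 1.45 × 10^5 particles/mL

1.45 × 10^5 particles/mL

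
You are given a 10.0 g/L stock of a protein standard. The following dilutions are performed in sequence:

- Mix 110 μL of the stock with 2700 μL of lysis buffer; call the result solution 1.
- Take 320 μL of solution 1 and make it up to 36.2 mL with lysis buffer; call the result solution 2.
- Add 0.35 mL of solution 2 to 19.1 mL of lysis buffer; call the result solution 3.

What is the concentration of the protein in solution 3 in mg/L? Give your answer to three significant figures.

0.0623 mg/L

Step 1: 110 μL + 2700 μL = 2810 μL total → factor 2810/110 = 25.545
Step 2: 320 μL brought to 36.2 mL → factor 36200/320 = 113.12
Step 3: 0.35 mL + 19.1 mL = 19.45 mL total → factor 19.45/0.35 = 55.571
Overall dilution factor = 25.545 × 113.12 × 55.571 = 1.6059 × 10^5
Final = 10.0 g/L / 1.6059 × 10^5 = 6.227 × 10^-5 g/L = 0.0623 mg/L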